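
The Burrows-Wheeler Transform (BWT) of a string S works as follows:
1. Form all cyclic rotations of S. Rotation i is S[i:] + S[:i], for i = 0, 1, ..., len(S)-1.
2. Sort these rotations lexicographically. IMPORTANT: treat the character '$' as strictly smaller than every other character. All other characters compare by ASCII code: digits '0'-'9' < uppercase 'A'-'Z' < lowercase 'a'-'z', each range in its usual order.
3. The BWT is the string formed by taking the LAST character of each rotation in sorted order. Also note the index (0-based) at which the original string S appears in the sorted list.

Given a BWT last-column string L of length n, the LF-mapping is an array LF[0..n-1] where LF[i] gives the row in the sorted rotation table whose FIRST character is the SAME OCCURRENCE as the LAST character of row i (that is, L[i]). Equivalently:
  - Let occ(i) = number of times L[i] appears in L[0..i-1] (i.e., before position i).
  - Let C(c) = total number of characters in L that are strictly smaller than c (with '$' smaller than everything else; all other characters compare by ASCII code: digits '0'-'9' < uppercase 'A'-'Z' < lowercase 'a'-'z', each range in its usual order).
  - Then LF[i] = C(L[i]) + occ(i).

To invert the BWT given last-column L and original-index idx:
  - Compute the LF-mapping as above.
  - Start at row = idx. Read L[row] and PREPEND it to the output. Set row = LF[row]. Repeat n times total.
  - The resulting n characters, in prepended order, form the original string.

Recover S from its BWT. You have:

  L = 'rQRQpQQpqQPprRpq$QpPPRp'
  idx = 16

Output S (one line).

LF mapping: 21 4 10 5 13 6 7 14 19 8 1 15 22 11 16 20 0 9 17 2 3 12 18
Walk LF starting at row 16, prepending L[row]:
  step 1: row=16, L[16]='$', prepend. Next row=LF[16]=0
  step 2: row=0, L[0]='r', prepend. Next row=LF[0]=21
  step 3: row=21, L[21]='R', prepend. Next row=LF[21]=12
  step 4: row=12, L[12]='r', prepend. Next row=LF[12]=22
  step 5: row=22, L[22]='p', prepend. Next row=LF[22]=18
  step 6: row=18, L[18]='p', prepend. Next row=LF[18]=17
  step 7: row=17, L[17]='Q', prepend. Next row=LF[17]=9
  step 8: row=9, L[9]='Q', prepend. Next row=LF[9]=8
  step 9: row=8, L[8]='q', prepend. Next row=LF[8]=19
  step 10: row=19, L[19]='P', prepend. Next row=LF[19]=2
  step 11: row=2, L[2]='R', prepend. Next row=LF[2]=10
  step 12: row=10, L[10]='P', prepend. Next row=LF[10]=1
  step 13: row=1, L[1]='Q', prepend. Next row=LF[1]=4
  step 14: row=4, L[4]='p', prepend. Next row=LF[4]=13
  step 15: row=13, L[13]='R', prepend. Next row=LF[13]=11
  step 16: row=11, L[11]='p', prepend. Next row=LF[11]=15
  step 17: row=15, L[15]='q', prepend. Next row=LF[15]=20
  step 18: row=20, L[20]='P', prepend. Next row=LF[20]=3
  step 19: row=3, L[3]='Q', prepend. Next row=LF[3]=5
  step 20: row=5, L[5]='Q', prepend. Next row=LF[5]=6
  step 21: row=6, L[6]='Q', prepend. Next row=LF[6]=7
  step 22: row=7, L[7]='p', prepend. Next row=LF[7]=14
  step 23: row=14, L[14]='p', prepend. Next row=LF[14]=16
Reversed output: ppQQQPqpRpQPRPqQQpprRr$

Answer: ppQQQPqpRpQPRPqQQpprRr$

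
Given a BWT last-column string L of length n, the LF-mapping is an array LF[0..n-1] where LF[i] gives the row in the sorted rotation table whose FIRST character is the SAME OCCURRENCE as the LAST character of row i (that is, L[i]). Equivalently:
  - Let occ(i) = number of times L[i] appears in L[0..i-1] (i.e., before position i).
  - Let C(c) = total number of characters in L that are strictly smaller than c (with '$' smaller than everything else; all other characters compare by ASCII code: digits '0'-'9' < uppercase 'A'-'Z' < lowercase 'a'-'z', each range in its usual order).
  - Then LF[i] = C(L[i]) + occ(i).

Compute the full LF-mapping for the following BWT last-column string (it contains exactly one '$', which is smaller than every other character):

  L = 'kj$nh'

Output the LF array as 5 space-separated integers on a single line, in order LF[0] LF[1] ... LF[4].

Char counts: '$':1, 'h':1, 'j':1, 'k':1, 'n':1
C (first-col start): C('$')=0, C('h')=1, C('j')=2, C('k')=3, C('n')=4
L[0]='k': occ=0, LF[0]=C('k')+0=3+0=3
L[1]='j': occ=0, LF[1]=C('j')+0=2+0=2
L[2]='$': occ=0, LF[2]=C('$')+0=0+0=0
L[3]='n': occ=0, LF[3]=C('n')+0=4+0=4
L[4]='h': occ=0, LF[4]=C('h')+0=1+0=1

Answer: 3 2 0 4 1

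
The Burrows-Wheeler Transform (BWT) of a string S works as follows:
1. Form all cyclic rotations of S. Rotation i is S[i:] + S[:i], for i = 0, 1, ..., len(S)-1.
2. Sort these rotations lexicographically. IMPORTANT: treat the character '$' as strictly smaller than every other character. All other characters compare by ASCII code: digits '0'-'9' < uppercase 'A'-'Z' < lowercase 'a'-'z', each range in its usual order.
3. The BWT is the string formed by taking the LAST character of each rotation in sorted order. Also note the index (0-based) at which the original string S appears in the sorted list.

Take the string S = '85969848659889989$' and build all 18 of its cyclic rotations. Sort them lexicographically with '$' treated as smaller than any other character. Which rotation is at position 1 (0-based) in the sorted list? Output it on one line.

Answer: 48659889989$859698

Derivation:
All 18 rotations (rotation i = S[i:]+S[:i]):
  rot[0] = 85969848659889989$
  rot[1] = 5969848659889989$8
  rot[2] = 969848659889989$85
  rot[3] = 69848659889989$859
  rot[4] = 9848659889989$8596
  rot[5] = 848659889989$85969
  rot[6] = 48659889989$859698
  rot[7] = 8659889989$8596984
  rot[8] = 659889989$85969848
  rot[9] = 59889989$859698486
  rot[10] = 9889989$8596984865
  rot[11] = 889989$85969848659
  rot[12] = 89989$859698486598
  rot[13] = 9989$8596984865988
  rot[14] = 989$85969848659889
  rot[15] = 89$859698486598899
  rot[16] = 9$8596984865988998
  rot[17] = $85969848659889989
Sorted (with $ < everything):
  sorted[0] = $85969848659889989
  sorted[1] = 48659889989$859698
  sorted[2] = 5969848659889989$8
  sorted[3] = 59889989$859698486
  sorted[4] = 659889989$85969848
  sorted[5] = 69848659889989$859
  sorted[6] = 848659889989$85969
  sorted[7] = 85969848659889989$
  sorted[8] = 8659889989$8596984
  sorted[9] = 889989$85969848659
  sorted[10] = 89$859698486598899
  sorted[11] = 89989$859698486598
  sorted[12] = 9$8596984865988998
  sorted[13] = 969848659889989$85
  sorted[14] = 9848659889989$8596
  sorted[15] = 9889989$8596984865
  sorted[16] = 989$85969848659889
  sorted[17] = 9989$8596984865988
sorted[1] = 48659889989$859698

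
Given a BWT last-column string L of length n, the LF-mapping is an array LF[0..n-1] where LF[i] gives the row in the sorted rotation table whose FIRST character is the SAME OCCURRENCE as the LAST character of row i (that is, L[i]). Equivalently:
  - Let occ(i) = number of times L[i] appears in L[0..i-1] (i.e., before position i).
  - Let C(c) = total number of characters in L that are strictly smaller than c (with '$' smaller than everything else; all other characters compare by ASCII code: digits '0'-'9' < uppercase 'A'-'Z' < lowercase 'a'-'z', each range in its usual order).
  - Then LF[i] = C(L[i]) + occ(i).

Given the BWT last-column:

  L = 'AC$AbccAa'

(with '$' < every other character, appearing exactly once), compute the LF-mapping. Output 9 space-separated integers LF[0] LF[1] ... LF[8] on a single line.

Answer: 1 4 0 2 6 7 8 3 5

Derivation:
Char counts: '$':1, 'A':3, 'C':1, 'a':1, 'b':1, 'c':2
C (first-col start): C('$')=0, C('A')=1, C('C')=4, C('a')=5, C('b')=6, C('c')=7
L[0]='A': occ=0, LF[0]=C('A')+0=1+0=1
L[1]='C': occ=0, LF[1]=C('C')+0=4+0=4
L[2]='$': occ=0, LF[2]=C('$')+0=0+0=0
L[3]='A': occ=1, LF[3]=C('A')+1=1+1=2
L[4]='b': occ=0, LF[4]=C('b')+0=6+0=6
L[5]='c': occ=0, LF[5]=C('c')+0=7+0=7
L[6]='c': occ=1, LF[6]=C('c')+1=7+1=8
L[7]='A': occ=2, LF[7]=C('A')+2=1+2=3
L[8]='a': occ=0, LF[8]=C('a')+0=5+0=5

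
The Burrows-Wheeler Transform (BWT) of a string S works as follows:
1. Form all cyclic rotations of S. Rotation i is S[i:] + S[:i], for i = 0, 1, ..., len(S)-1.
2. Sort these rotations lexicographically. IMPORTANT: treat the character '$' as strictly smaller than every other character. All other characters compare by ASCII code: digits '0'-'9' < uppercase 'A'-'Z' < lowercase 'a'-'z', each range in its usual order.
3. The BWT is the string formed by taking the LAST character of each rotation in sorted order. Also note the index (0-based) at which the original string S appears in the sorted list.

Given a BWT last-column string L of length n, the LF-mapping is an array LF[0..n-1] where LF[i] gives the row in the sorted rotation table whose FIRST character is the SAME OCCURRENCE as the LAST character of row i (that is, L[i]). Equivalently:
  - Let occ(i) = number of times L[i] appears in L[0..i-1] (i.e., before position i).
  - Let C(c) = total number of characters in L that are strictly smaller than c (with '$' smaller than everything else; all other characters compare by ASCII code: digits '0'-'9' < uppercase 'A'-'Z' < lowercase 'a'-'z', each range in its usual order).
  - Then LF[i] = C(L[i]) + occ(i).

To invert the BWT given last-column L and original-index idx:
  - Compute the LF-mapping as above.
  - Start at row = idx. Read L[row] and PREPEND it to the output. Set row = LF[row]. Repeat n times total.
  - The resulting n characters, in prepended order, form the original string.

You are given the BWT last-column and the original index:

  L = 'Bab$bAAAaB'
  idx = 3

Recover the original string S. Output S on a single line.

LF mapping: 4 6 8 0 9 1 2 3 7 5
Walk LF starting at row 3, prepending L[row]:
  step 1: row=3, L[3]='$', prepend. Next row=LF[3]=0
  step 2: row=0, L[0]='B', prepend. Next row=LF[0]=4
  step 3: row=4, L[4]='b', prepend. Next row=LF[4]=9
  step 4: row=9, L[9]='B', prepend. Next row=LF[9]=5
  step 5: row=5, L[5]='A', prepend. Next row=LF[5]=1
  step 6: row=1, L[1]='a', prepend. Next row=LF[1]=6
  step 7: row=6, L[6]='A', prepend. Next row=LF[6]=2
  step 8: row=2, L[2]='b', prepend. Next row=LF[2]=8
  step 9: row=8, L[8]='a', prepend. Next row=LF[8]=7
  step 10: row=7, L[7]='A', prepend. Next row=LF[7]=3
Reversed output: AabAaABbB$

Answer: AabAaABbB$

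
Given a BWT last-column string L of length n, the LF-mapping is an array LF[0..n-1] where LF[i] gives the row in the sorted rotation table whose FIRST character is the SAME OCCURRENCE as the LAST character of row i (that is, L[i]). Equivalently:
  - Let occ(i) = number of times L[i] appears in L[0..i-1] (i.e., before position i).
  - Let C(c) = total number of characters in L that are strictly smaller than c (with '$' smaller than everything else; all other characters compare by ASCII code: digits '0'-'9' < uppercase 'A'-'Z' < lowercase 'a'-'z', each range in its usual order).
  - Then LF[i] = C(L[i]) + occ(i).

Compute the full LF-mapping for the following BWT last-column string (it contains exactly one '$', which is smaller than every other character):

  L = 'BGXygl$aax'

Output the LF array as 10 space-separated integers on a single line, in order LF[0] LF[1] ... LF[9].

Answer: 1 2 3 9 6 7 0 4 5 8

Derivation:
Char counts: '$':1, 'B':1, 'G':1, 'X':1, 'a':2, 'g':1, 'l':1, 'x':1, 'y':1
C (first-col start): C('$')=0, C('B')=1, C('G')=2, C('X')=3, C('a')=4, C('g')=6, C('l')=7, C('x')=8, C('y')=9
L[0]='B': occ=0, LF[0]=C('B')+0=1+0=1
L[1]='G': occ=0, LF[1]=C('G')+0=2+0=2
L[2]='X': occ=0, LF[2]=C('X')+0=3+0=3
L[3]='y': occ=0, LF[3]=C('y')+0=9+0=9
L[4]='g': occ=0, LF[4]=C('g')+0=6+0=6
L[5]='l': occ=0, LF[5]=C('l')+0=7+0=7
L[6]='$': occ=0, LF[6]=C('$')+0=0+0=0
L[7]='a': occ=0, LF[7]=C('a')+0=4+0=4
L[8]='a': occ=1, LF[8]=C('a')+1=4+1=5
L[9]='x': occ=0, LF[9]=C('x')+0=8+0=8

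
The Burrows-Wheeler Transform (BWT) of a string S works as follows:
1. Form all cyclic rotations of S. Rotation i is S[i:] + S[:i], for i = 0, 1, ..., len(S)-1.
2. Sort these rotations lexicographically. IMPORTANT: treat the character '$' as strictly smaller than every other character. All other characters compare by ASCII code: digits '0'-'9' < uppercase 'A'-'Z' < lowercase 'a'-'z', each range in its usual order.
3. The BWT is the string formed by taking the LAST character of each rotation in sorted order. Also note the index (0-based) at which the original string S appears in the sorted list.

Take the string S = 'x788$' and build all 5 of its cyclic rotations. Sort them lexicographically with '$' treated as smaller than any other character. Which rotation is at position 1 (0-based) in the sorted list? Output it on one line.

Answer: 788$x

Derivation:
All 5 rotations (rotation i = S[i:]+S[:i]):
  rot[0] = x788$
  rot[1] = 788$x
  rot[2] = 88$x7
  rot[3] = 8$x78
  rot[4] = $x788
Sorted (with $ < everything):
  sorted[0] = $x788
  sorted[1] = 788$x
  sorted[2] = 8$x78
  sorted[3] = 88$x7
  sorted[4] = x788$
sorted[1] = 788$x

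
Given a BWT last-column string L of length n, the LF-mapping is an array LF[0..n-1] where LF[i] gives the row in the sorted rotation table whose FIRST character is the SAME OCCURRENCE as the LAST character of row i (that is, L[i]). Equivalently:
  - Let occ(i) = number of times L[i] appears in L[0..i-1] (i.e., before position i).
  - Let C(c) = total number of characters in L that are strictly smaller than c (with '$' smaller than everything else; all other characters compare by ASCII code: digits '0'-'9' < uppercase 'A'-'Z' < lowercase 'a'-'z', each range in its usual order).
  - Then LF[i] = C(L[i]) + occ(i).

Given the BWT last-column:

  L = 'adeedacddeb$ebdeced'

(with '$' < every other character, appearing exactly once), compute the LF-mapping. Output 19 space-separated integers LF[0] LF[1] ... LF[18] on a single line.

Char counts: '$':1, 'a':2, 'b':2, 'c':2, 'd':6, 'e':6
C (first-col start): C('$')=0, C('a')=1, C('b')=3, C('c')=5, C('d')=7, C('e')=13
L[0]='a': occ=0, LF[0]=C('a')+0=1+0=1
L[1]='d': occ=0, LF[1]=C('d')+0=7+0=7
L[2]='e': occ=0, LF[2]=C('e')+0=13+0=13
L[3]='e': occ=1, LF[3]=C('e')+1=13+1=14
L[4]='d': occ=1, LF[4]=C('d')+1=7+1=8
L[5]='a': occ=1, LF[5]=C('a')+1=1+1=2
L[6]='c': occ=0, LF[6]=C('c')+0=5+0=5
L[7]='d': occ=2, LF[7]=C('d')+2=7+2=9
L[8]='d': occ=3, LF[8]=C('d')+3=7+3=10
L[9]='e': occ=2, LF[9]=C('e')+2=13+2=15
L[10]='b': occ=0, LF[10]=C('b')+0=3+0=3
L[11]='$': occ=0, LF[11]=C('$')+0=0+0=0
L[12]='e': occ=3, LF[12]=C('e')+3=13+3=16
L[13]='b': occ=1, LF[13]=C('b')+1=3+1=4
L[14]='d': occ=4, LF[14]=C('d')+4=7+4=11
L[15]='e': occ=4, LF[15]=C('e')+4=13+4=17
L[16]='c': occ=1, LF[16]=C('c')+1=5+1=6
L[17]='e': occ=5, LF[17]=C('e')+5=13+5=18
L[18]='d': occ=5, LF[18]=C('d')+5=7+5=12

Answer: 1 7 13 14 8 2 5 9 10 15 3 0 16 4 11 17 6 18 12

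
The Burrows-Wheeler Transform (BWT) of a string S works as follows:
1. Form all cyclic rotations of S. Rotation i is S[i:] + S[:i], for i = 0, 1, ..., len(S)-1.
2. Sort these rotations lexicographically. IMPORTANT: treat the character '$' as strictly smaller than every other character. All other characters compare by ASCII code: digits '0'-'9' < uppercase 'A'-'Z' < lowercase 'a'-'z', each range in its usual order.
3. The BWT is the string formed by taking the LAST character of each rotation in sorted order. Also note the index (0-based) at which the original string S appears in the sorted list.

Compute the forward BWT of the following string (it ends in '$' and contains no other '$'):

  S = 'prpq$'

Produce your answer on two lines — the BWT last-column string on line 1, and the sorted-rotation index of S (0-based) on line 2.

Answer: qr$pp
2

Derivation:
All 5 rotations (rotation i = S[i:]+S[:i]):
  rot[0] = prpq$
  rot[1] = rpq$p
  rot[2] = pq$pr
  rot[3] = q$prp
  rot[4] = $prpq
Sorted (with $ < everything):
  sorted[0] = $prpq  (last char: 'q')
  sorted[1] = pq$pr  (last char: 'r')
  sorted[2] = prpq$  (last char: '$')
  sorted[3] = q$prp  (last char: 'p')
  sorted[4] = rpq$p  (last char: 'p')
Last column: qr$pp
Original string S is at sorted index 2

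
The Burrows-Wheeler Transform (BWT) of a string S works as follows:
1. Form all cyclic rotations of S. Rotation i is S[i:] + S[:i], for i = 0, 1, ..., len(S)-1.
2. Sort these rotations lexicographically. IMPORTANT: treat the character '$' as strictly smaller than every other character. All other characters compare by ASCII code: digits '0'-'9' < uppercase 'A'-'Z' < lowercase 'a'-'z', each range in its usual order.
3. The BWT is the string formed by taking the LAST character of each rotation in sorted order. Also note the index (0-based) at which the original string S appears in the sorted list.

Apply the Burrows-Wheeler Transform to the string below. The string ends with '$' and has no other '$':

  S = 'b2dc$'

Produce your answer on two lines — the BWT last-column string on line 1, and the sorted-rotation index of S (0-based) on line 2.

All 5 rotations (rotation i = S[i:]+S[:i]):
  rot[0] = b2dc$
  rot[1] = 2dc$b
  rot[2] = dc$b2
  rot[3] = c$b2d
  rot[4] = $b2dc
Sorted (with $ < everything):
  sorted[0] = $b2dc  (last char: 'c')
  sorted[1] = 2dc$b  (last char: 'b')
  sorted[2] = b2dc$  (last char: '$')
  sorted[3] = c$b2d  (last char: 'd')
  sorted[4] = dc$b2  (last char: '2')
Last column: cb$d2
Original string S is at sorted index 2

Answer: cb$d2
2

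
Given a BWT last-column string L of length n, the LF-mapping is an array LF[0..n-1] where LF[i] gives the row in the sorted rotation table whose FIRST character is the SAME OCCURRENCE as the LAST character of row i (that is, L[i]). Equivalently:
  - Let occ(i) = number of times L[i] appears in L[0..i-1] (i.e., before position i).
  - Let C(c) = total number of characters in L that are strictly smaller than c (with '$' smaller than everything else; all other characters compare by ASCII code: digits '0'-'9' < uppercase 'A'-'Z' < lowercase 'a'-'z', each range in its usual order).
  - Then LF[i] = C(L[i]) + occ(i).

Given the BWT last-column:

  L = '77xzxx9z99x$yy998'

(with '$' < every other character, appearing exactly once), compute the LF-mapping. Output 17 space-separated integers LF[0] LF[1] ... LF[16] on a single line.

Char counts: '$':1, '7':2, '8':1, '9':5, 'x':4, 'y':2, 'z':2
C (first-col start): C('$')=0, C('7')=1, C('8')=3, C('9')=4, C('x')=9, C('y')=13, C('z')=15
L[0]='7': occ=0, LF[0]=C('7')+0=1+0=1
L[1]='7': occ=1, LF[1]=C('7')+1=1+1=2
L[2]='x': occ=0, LF[2]=C('x')+0=9+0=9
L[3]='z': occ=0, LF[3]=C('z')+0=15+0=15
L[4]='x': occ=1, LF[4]=C('x')+1=9+1=10
L[5]='x': occ=2, LF[5]=C('x')+2=9+2=11
L[6]='9': occ=0, LF[6]=C('9')+0=4+0=4
L[7]='z': occ=1, LF[7]=C('z')+1=15+1=16
L[8]='9': occ=1, LF[8]=C('9')+1=4+1=5
L[9]='9': occ=2, LF[9]=C('9')+2=4+2=6
L[10]='x': occ=3, LF[10]=C('x')+3=9+3=12
L[11]='$': occ=0, LF[11]=C('$')+0=0+0=0
L[12]='y': occ=0, LF[12]=C('y')+0=13+0=13
L[13]='y': occ=1, LF[13]=C('y')+1=13+1=14
L[14]='9': occ=3, LF[14]=C('9')+3=4+3=7
L[15]='9': occ=4, LF[15]=C('9')+4=4+4=8
L[16]='8': occ=0, LF[16]=C('8')+0=3+0=3

Answer: 1 2 9 15 10 11 4 16 5 6 12 0 13 14 7 8 3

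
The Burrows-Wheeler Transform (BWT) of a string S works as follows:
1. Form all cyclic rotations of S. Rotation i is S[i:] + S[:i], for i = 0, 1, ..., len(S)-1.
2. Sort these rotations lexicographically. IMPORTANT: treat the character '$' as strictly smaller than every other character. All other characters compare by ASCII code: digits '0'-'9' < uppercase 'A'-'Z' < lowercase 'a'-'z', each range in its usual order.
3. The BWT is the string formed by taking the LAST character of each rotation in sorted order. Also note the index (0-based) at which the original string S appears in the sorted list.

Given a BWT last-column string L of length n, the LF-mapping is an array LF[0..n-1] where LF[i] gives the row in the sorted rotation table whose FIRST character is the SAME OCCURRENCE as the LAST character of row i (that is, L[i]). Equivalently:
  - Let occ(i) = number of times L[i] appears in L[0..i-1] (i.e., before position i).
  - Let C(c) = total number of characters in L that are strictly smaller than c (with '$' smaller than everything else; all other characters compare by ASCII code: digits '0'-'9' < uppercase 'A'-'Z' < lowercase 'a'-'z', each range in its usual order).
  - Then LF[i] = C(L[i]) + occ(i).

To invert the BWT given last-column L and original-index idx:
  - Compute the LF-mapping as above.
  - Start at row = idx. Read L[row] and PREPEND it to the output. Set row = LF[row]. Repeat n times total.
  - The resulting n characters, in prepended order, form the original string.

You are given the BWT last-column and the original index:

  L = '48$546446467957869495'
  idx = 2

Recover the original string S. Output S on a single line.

Answer: 44544966459987765684$

Derivation:
LF mapping: 1 16 0 7 2 10 3 4 11 5 12 14 18 8 15 17 13 19 6 20 9
Walk LF starting at row 2, prepending L[row]:
  step 1: row=2, L[2]='$', prepend. Next row=LF[2]=0
  step 2: row=0, L[0]='4', prepend. Next row=LF[0]=1
  step 3: row=1, L[1]='8', prepend. Next row=LF[1]=16
  step 4: row=16, L[16]='6', prepend. Next row=LF[16]=13
  step 5: row=13, L[13]='5', prepend. Next row=LF[13]=8
  step 6: row=8, L[8]='6', prepend. Next row=LF[8]=11
  step 7: row=11, L[11]='7', prepend. Next row=LF[11]=14
  step 8: row=14, L[14]='7', prepend. Next row=LF[14]=15
  step 9: row=15, L[15]='8', prepend. Next row=LF[15]=17
  step 10: row=17, L[17]='9', prepend. Next row=LF[17]=19
  step 11: row=19, L[19]='9', prepend. Next row=LF[19]=20
  step 12: row=20, L[20]='5', prepend. Next row=LF[20]=9
  step 13: row=9, L[9]='4', prepend. Next row=LF[9]=5
  step 14: row=5, L[5]='6', prepend. Next row=LF[5]=10
  step 15: row=10, L[10]='6', prepend. Next row=LF[10]=12
  step 16: row=12, L[12]='9', prepend. Next row=LF[12]=18
  step 17: row=18, L[18]='4', prepend. Next row=LF[18]=6
  step 18: row=6, L[6]='4', prepend. Next row=LF[6]=3
  step 19: row=3, L[3]='5', prepend. Next row=LF[3]=7
  step 20: row=7, L[7]='4', prepend. Next row=LF[7]=4
  step 21: row=4, L[4]='4', prepend. Next row=LF[4]=2
Reversed output: 44544966459987765684$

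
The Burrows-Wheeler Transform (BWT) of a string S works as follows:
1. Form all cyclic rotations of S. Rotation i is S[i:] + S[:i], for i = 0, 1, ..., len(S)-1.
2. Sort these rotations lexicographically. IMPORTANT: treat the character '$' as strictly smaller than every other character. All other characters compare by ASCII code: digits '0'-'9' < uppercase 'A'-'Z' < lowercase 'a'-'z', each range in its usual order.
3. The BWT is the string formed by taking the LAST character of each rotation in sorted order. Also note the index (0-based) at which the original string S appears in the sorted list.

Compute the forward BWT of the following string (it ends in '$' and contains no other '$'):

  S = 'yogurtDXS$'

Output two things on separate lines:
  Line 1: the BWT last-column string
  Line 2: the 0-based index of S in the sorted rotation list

Answer: StXDoyurg$
9

Derivation:
All 10 rotations (rotation i = S[i:]+S[:i]):
  rot[0] = yogurtDXS$
  rot[1] = ogurtDXS$y
  rot[2] = gurtDXS$yo
  rot[3] = urtDXS$yog
  rot[4] = rtDXS$yogu
  rot[5] = tDXS$yogur
  rot[6] = DXS$yogurt
  rot[7] = XS$yogurtD
  rot[8] = S$yogurtDX
  rot[9] = $yogurtDXS
Sorted (with $ < everything):
  sorted[0] = $yogurtDXS  (last char: 'S')
  sorted[1] = DXS$yogurt  (last char: 't')
  sorted[2] = S$yogurtDX  (last char: 'X')
  sorted[3] = XS$yogurtD  (last char: 'D')
  sorted[4] = gurtDXS$yo  (last char: 'o')
  sorted[5] = ogurtDXS$y  (last char: 'y')
  sorted[6] = rtDXS$yogu  (last char: 'u')
  sorted[7] = tDXS$yogur  (last char: 'r')
  sorted[8] = urtDXS$yog  (last char: 'g')
  sorted[9] = yogurtDXS$  (last char: '$')
Last column: StXDoyurg$
Original string S is at sorted index 9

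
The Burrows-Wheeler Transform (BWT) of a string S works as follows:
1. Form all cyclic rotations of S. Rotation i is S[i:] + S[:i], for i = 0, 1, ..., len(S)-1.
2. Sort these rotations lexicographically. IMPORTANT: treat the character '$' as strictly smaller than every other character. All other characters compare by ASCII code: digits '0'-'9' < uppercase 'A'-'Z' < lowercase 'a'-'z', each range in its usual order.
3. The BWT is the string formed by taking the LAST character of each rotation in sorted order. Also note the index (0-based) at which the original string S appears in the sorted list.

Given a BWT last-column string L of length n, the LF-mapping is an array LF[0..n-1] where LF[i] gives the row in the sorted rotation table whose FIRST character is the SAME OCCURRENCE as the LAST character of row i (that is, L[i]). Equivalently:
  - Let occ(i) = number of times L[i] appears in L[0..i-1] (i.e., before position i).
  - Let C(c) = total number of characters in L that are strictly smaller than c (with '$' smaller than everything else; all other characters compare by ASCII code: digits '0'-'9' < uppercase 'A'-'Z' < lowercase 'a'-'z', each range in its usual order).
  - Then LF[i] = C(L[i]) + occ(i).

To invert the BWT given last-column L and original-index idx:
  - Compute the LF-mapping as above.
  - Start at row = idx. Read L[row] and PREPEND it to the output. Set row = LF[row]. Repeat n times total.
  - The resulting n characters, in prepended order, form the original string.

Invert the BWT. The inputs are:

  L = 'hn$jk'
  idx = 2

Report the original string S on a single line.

Answer: jknh$

Derivation:
LF mapping: 1 4 0 2 3
Walk LF starting at row 2, prepending L[row]:
  step 1: row=2, L[2]='$', prepend. Next row=LF[2]=0
  step 2: row=0, L[0]='h', prepend. Next row=LF[0]=1
  step 3: row=1, L[1]='n', prepend. Next row=LF[1]=4
  step 4: row=4, L[4]='k', prepend. Next row=LF[4]=3
  step 5: row=3, L[3]='j', prepend. Next row=LF[3]=2
Reversed output: jknh$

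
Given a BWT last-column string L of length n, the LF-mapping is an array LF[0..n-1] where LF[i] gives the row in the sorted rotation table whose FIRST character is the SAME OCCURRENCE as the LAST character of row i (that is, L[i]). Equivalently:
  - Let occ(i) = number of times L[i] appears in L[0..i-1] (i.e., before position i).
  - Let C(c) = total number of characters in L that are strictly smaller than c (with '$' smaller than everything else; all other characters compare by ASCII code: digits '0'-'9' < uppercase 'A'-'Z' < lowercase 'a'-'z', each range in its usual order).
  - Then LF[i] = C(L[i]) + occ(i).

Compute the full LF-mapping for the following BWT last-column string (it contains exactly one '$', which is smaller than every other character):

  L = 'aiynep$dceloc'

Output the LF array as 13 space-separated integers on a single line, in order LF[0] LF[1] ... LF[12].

Char counts: '$':1, 'a':1, 'c':2, 'd':1, 'e':2, 'i':1, 'l':1, 'n':1, 'o':1, 'p':1, 'y':1
C (first-col start): C('$')=0, C('a')=1, C('c')=2, C('d')=4, C('e')=5, C('i')=7, C('l')=8, C('n')=9, C('o')=10, C('p')=11, C('y')=12
L[0]='a': occ=0, LF[0]=C('a')+0=1+0=1
L[1]='i': occ=0, LF[1]=C('i')+0=7+0=7
L[2]='y': occ=0, LF[2]=C('y')+0=12+0=12
L[3]='n': occ=0, LF[3]=C('n')+0=9+0=9
L[4]='e': occ=0, LF[4]=C('e')+0=5+0=5
L[5]='p': occ=0, LF[5]=C('p')+0=11+0=11
L[6]='$': occ=0, LF[6]=C('$')+0=0+0=0
L[7]='d': occ=0, LF[7]=C('d')+0=4+0=4
L[8]='c': occ=0, LF[8]=C('c')+0=2+0=2
L[9]='e': occ=1, LF[9]=C('e')+1=5+1=6
L[10]='l': occ=0, LF[10]=C('l')+0=8+0=8
L[11]='o': occ=0, LF[11]=C('o')+0=10+0=10
L[12]='c': occ=1, LF[12]=C('c')+1=2+1=3

Answer: 1 7 12 9 5 11 0 4 2 6 8 10 3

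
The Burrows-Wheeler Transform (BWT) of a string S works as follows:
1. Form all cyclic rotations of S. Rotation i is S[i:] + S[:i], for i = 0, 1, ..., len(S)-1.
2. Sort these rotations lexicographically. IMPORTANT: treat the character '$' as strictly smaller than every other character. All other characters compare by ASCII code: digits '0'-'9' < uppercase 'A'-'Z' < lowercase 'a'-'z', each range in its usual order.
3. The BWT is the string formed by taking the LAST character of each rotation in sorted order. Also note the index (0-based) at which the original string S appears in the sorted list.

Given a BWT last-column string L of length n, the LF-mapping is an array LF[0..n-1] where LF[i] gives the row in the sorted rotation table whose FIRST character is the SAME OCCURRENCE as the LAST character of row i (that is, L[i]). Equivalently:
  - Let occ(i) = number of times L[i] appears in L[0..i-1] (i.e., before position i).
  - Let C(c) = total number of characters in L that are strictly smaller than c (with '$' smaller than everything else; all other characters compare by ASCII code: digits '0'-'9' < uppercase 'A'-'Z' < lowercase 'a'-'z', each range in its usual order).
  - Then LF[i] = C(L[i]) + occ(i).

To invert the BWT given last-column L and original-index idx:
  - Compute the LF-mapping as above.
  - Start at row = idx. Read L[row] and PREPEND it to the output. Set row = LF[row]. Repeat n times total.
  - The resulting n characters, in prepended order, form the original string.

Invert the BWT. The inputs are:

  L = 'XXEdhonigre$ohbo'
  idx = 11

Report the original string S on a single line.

LF mapping: 2 3 1 5 8 12 11 10 7 15 6 0 13 9 4 14
Walk LF starting at row 11, prepending L[row]:
  step 1: row=11, L[11]='$', prepend. Next row=LF[11]=0
  step 2: row=0, L[0]='X', prepend. Next row=LF[0]=2
  step 3: row=2, L[2]='E', prepend. Next row=LF[2]=1
  step 4: row=1, L[1]='X', prepend. Next row=LF[1]=3
  step 5: row=3, L[3]='d', prepend. Next row=LF[3]=5
  step 6: row=5, L[5]='o', prepend. Next row=LF[5]=12
  step 7: row=12, L[12]='o', prepend. Next row=LF[12]=13
  step 8: row=13, L[13]='h', prepend. Next row=LF[13]=9
  step 9: row=9, L[9]='r', prepend. Next row=LF[9]=15
  step 10: row=15, L[15]='o', prepend. Next row=LF[15]=14
  step 11: row=14, L[14]='b', prepend. Next row=LF[14]=4
  step 12: row=4, L[4]='h', prepend. Next row=LF[4]=8
  step 13: row=8, L[8]='g', prepend. Next row=LF[8]=7
  step 14: row=7, L[7]='i', prepend. Next row=LF[7]=10
  step 15: row=10, L[10]='e', prepend. Next row=LF[10]=6
  step 16: row=6, L[6]='n', prepend. Next row=LF[6]=11
Reversed output: neighborhoodXEX$

Answer: neighborhoodXEX$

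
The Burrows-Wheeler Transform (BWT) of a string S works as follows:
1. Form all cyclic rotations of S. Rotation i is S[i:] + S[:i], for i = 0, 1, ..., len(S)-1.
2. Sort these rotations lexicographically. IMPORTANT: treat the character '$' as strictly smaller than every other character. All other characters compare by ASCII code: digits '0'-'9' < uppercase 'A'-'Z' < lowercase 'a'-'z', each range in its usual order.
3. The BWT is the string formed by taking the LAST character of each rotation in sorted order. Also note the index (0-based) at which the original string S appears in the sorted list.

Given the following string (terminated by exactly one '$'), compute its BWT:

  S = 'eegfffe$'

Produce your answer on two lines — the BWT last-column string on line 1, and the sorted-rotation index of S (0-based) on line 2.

All 8 rotations (rotation i = S[i:]+S[:i]):
  rot[0] = eegfffe$
  rot[1] = egfffe$e
  rot[2] = gfffe$ee
  rot[3] = fffe$eeg
  rot[4] = ffe$eegf
  rot[5] = fe$eegff
  rot[6] = e$eegfff
  rot[7] = $eegfffe
Sorted (with $ < everything):
  sorted[0] = $eegfffe  (last char: 'e')
  sorted[1] = e$eegfff  (last char: 'f')
  sorted[2] = eegfffe$  (last char: '$')
  sorted[3] = egfffe$e  (last char: 'e')
  sorted[4] = fe$eegff  (last char: 'f')
  sorted[5] = ffe$eegf  (last char: 'f')
  sorted[6] = fffe$eeg  (last char: 'g')
  sorted[7] = gfffe$ee  (last char: 'e')
Last column: ef$effge
Original string S is at sorted index 2

Answer: ef$effge
2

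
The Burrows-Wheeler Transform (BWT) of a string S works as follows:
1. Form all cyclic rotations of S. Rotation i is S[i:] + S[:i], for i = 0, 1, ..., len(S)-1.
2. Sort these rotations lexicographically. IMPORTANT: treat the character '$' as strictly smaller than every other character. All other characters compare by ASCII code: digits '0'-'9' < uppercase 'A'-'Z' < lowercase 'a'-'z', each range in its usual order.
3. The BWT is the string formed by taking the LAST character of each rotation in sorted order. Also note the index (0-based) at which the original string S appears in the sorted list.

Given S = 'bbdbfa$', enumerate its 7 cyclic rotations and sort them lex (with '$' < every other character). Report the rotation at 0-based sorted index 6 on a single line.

All 7 rotations (rotation i = S[i:]+S[:i]):
  rot[0] = bbdbfa$
  rot[1] = bdbfa$b
  rot[2] = dbfa$bb
  rot[3] = bfa$bbd
  rot[4] = fa$bbdb
  rot[5] = a$bbdbf
  rot[6] = $bbdbfa
Sorted (with $ < everything):
  sorted[0] = $bbdbfa
  sorted[1] = a$bbdbf
  sorted[2] = bbdbfa$
  sorted[3] = bdbfa$b
  sorted[4] = bfa$bbd
  sorted[5] = dbfa$bb
  sorted[6] = fa$bbdb
sorted[6] = fa$bbdb

Answer: fa$bbdb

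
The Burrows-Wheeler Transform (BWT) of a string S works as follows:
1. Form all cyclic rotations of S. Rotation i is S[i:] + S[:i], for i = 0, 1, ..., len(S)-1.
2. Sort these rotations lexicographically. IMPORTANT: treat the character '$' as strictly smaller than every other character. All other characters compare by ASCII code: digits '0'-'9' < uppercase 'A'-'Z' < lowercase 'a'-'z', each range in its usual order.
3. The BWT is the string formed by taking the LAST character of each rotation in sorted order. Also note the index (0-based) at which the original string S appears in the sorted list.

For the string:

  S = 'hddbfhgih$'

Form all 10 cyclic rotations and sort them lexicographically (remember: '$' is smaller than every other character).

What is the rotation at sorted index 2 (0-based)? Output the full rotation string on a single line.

All 10 rotations (rotation i = S[i:]+S[:i]):
  rot[0] = hddbfhgih$
  rot[1] = ddbfhgih$h
  rot[2] = dbfhgih$hd
  rot[3] = bfhgih$hdd
  rot[4] = fhgih$hddb
  rot[5] = hgih$hddbf
  rot[6] = gih$hddbfh
  rot[7] = ih$hddbfhg
  rot[8] = h$hddbfhgi
  rot[9] = $hddbfhgih
Sorted (with $ < everything):
  sorted[0] = $hddbfhgih
  sorted[1] = bfhgih$hdd
  sorted[2] = dbfhgih$hd
  sorted[3] = ddbfhgih$h
  sorted[4] = fhgih$hddb
  sorted[5] = gih$hddbfh
  sorted[6] = h$hddbfhgi
  sorted[7] = hddbfhgih$
  sorted[8] = hgih$hddbf
  sorted[9] = ih$hddbfhg
sorted[2] = dbfhgih$hd

Answer: dbfhgih$hd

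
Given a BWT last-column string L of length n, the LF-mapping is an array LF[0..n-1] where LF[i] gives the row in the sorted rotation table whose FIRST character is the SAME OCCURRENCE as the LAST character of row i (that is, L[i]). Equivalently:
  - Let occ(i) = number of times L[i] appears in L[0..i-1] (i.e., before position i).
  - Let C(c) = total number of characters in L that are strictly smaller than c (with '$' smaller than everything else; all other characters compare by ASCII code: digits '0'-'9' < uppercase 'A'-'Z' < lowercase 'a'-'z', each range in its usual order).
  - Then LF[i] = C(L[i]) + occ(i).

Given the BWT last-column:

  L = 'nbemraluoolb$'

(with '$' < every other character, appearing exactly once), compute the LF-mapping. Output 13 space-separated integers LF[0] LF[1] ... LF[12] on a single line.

Char counts: '$':1, 'a':1, 'b':2, 'e':1, 'l':2, 'm':1, 'n':1, 'o':2, 'r':1, 'u':1
C (first-col start): C('$')=0, C('a')=1, C('b')=2, C('e')=4, C('l')=5, C('m')=7, C('n')=8, C('o')=9, C('r')=11, C('u')=12
L[0]='n': occ=0, LF[0]=C('n')+0=8+0=8
L[1]='b': occ=0, LF[1]=C('b')+0=2+0=2
L[2]='e': occ=0, LF[2]=C('e')+0=4+0=4
L[3]='m': occ=0, LF[3]=C('m')+0=7+0=7
L[4]='r': occ=0, LF[4]=C('r')+0=11+0=11
L[5]='a': occ=0, LF[5]=C('a')+0=1+0=1
L[6]='l': occ=0, LF[6]=C('l')+0=5+0=5
L[7]='u': occ=0, LF[7]=C('u')+0=12+0=12
L[8]='o': occ=0, LF[8]=C('o')+0=9+0=9
L[9]='o': occ=1, LF[9]=C('o')+1=9+1=10
L[10]='l': occ=1, LF[10]=C('l')+1=5+1=6
L[11]='b': occ=1, LF[11]=C('b')+1=2+1=3
L[12]='$': occ=0, LF[12]=C('$')+0=0+0=0

Answer: 8 2 4 7 11 1 5 12 9 10 6 3 0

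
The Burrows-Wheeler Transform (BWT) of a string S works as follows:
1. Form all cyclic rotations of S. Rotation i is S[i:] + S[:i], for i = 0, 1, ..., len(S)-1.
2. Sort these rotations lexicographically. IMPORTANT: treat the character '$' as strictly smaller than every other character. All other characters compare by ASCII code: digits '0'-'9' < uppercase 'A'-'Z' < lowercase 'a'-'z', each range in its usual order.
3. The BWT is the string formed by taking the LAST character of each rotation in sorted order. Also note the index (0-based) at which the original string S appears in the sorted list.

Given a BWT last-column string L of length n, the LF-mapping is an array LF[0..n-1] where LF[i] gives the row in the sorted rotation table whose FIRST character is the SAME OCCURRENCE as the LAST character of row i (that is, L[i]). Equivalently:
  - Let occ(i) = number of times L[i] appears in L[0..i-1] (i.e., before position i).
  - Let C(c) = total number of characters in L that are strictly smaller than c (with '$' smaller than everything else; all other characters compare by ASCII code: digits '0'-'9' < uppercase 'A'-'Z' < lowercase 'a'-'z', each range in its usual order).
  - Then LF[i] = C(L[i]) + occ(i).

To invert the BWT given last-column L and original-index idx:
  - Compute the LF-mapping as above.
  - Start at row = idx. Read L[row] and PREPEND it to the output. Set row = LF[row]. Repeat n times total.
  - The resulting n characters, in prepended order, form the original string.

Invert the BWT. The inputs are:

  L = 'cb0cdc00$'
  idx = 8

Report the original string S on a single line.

Answer: db00c0cc$

Derivation:
LF mapping: 5 4 1 6 8 7 2 3 0
Walk LF starting at row 8, prepending L[row]:
  step 1: row=8, L[8]='$', prepend. Next row=LF[8]=0
  step 2: row=0, L[0]='c', prepend. Next row=LF[0]=5
  step 3: row=5, L[5]='c', prepend. Next row=LF[5]=7
  step 4: row=7, L[7]='0', prepend. Next row=LF[7]=3
  step 5: row=3, L[3]='c', prepend. Next row=LF[3]=6
  step 6: row=6, L[6]='0', prepend. Next row=LF[6]=2
  step 7: row=2, L[2]='0', prepend. Next row=LF[2]=1
  step 8: row=1, L[1]='b', prepend. Next row=LF[1]=4
  step 9: row=4, L[4]='d', prepend. Next row=LF[4]=8
Reversed output: db00c0cc$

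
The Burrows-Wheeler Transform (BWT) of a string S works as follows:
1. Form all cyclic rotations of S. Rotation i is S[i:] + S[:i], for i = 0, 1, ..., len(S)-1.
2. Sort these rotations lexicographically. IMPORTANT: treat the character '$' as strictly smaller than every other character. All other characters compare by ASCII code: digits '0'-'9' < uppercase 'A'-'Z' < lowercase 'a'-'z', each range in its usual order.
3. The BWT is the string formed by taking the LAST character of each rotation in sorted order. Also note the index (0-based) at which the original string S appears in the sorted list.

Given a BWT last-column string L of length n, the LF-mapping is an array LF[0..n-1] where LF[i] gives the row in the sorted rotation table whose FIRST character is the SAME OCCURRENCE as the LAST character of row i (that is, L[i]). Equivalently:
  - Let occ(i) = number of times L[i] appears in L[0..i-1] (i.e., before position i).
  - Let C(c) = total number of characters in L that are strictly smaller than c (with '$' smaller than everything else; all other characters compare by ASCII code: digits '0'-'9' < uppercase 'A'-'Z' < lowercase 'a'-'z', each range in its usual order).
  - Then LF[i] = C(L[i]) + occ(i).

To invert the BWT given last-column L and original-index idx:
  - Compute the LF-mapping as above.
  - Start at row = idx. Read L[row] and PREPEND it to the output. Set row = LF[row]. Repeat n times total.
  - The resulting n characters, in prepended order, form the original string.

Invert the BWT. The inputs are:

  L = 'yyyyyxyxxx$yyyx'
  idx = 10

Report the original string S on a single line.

LF mapping: 6 7 8 9 10 1 11 2 3 4 0 12 13 14 5
Walk LF starting at row 10, prepending L[row]:
  step 1: row=10, L[10]='$', prepend. Next row=LF[10]=0
  step 2: row=0, L[0]='y', prepend. Next row=LF[0]=6
  step 3: row=6, L[6]='y', prepend. Next row=LF[6]=11
  step 4: row=11, L[11]='y', prepend. Next row=LF[11]=12
  step 5: row=12, L[12]='y', prepend. Next row=LF[12]=13
  step 6: row=13, L[13]='y', prepend. Next row=LF[13]=14
  step 7: row=14, L[14]='x', prepend. Next row=LF[14]=5
  step 8: row=5, L[5]='x', prepend. Next row=LF[5]=1
  step 9: row=1, L[1]='y', prepend. Next row=LF[1]=7
  step 10: row=7, L[7]='x', prepend. Next row=LF[7]=2
  step 11: row=2, L[2]='y', prepend. Next row=LF[2]=8
  step 12: row=8, L[8]='x', prepend. Next row=LF[8]=3
  step 13: row=3, L[3]='y', prepend. Next row=LF[3]=9
  step 14: row=9, L[9]='x', prepend. Next row=LF[9]=4
  step 15: row=4, L[4]='y', prepend. Next row=LF[4]=10
Reversed output: yxyxyxyxxyyyyy$

Answer: yxyxyxyxxyyyyy$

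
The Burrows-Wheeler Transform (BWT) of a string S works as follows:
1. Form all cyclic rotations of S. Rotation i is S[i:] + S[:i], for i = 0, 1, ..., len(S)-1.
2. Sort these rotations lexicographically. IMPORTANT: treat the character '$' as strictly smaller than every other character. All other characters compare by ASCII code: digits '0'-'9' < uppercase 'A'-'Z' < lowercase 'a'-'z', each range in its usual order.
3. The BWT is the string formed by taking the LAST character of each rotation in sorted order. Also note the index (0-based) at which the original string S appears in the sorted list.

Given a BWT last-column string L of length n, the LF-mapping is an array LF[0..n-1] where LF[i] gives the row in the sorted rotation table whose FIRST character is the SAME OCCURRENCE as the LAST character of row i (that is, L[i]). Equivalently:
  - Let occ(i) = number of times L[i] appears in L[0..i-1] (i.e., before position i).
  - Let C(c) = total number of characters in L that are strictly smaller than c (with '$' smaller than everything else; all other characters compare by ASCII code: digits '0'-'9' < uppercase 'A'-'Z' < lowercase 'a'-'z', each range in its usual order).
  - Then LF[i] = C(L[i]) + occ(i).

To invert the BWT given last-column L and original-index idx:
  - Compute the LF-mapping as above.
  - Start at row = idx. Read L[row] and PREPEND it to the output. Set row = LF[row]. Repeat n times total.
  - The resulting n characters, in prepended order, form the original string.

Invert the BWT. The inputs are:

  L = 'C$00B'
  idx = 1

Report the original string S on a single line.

LF mapping: 4 0 1 2 3
Walk LF starting at row 1, prepending L[row]:
  step 1: row=1, L[1]='$', prepend. Next row=LF[1]=0
  step 2: row=0, L[0]='C', prepend. Next row=LF[0]=4
  step 3: row=4, L[4]='B', prepend. Next row=LF[4]=3
  step 4: row=3, L[3]='0', prepend. Next row=LF[3]=2
  step 5: row=2, L[2]='0', prepend. Next row=LF[2]=1
Reversed output: 00BC$

Answer: 00BC$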